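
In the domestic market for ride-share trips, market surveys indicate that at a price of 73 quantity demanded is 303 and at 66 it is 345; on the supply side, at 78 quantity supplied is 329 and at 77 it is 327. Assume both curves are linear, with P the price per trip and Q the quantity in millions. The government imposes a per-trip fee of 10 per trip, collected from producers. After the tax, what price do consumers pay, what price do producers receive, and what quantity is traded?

Consumers pay 73.5; producers receive 63.5; quantity = 300.

Demand slope: (345 − 303)/(66 − 73) = -6, so Qd = 741 − 6P.
Supply slope: (327 − 329)/(77 − 78) = 2, so Qs = 2P + 173.
Before the tax: set 741 − 6P = 2P + 173 → P* = 71, Q* = 315.
With the tax collected from producers, supply shifts: Qs = 2(P − 10) + 173.
New equilibrium: consumers pay 73.5, producers receive 63.5, Q = 300. (Wedge: Pb − Ps = 10.)
The less price-elastic side of the market bears the larger share of a per-unit tax.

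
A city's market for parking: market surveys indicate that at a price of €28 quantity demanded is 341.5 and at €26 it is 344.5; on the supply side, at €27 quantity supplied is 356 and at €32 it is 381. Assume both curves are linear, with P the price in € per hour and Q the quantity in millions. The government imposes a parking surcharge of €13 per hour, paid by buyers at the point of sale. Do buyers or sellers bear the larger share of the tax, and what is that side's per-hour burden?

Demand slope: (344.5 − 341.5)/(26 − 28) = -1.5, so Qd = 383.5 − 1.5P.
Supply slope: (381 − 356)/(32 − 27) = 5, so Qs = 5P + 221.
Before the tax: set 383.5 − 1.5P = 5P + 221 → P* = €25, Q* = 346.
With the tax collected from buyers, demand (in seller-price terms) shifts: Qd = 383.5 − 1.5(P + 13).
Solving gives Q = 331 with buyers paying €35 and sellers receiving €22 (the €13 wedge).
Per-hour burden: buyers €10, sellers €3.
Buyers take the larger share because demand is less price-elastic here (demand slope 1.5 vs supply slope 5).

Buyers bear the larger share: €10 per hour.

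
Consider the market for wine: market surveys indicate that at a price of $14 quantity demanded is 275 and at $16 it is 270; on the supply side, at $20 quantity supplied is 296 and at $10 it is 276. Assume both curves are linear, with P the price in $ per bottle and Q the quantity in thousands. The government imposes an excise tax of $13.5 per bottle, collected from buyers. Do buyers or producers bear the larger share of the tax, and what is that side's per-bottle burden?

Producers bear the larger share: $7.5 per bottle.

Demand slope: (270 − 275)/(16 − 14) = -2.5, so Qd = 310 − 2.5P.
Supply slope: (276 − 296)/(10 − 20) = 2, so Qs = 2P + 256.
Without the tax, 310 − 2.5P = 2P + 256 gives 4.5P = 54, so P* = $12 and Q* = 280.
With the tax collected from buyers, demand (in seller-price terms) shifts: Qd = 310 − 2.5(P + 13.5).
New equilibrium: buyers pay $18, producers receive $4.5, Q = 265. (Wedge: Pb − Ps = 13.5.)
Per-bottle burden: buyers $6, producers $7.5.
Producers take the larger share because supply is less price-elastic here (demand slope 2.5 vs supply slope 2).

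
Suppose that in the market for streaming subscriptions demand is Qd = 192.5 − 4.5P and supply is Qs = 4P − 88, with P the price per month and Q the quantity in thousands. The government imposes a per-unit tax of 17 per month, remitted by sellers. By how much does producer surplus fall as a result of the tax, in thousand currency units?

Producer surplus falls by 234 thousand.

Before the tax: set 192.5 − 4.5P = 4P − 88 → P* = 33, Q* = 44.
With the tax collected from sellers, supply shifts: Qs = 4(P − 17) − 88.
Solving gives Q = 8 with buyers paying 41 and sellers receiving 24 (the 17 wedge).
ΔPS is the trapezoid between Q = 8 and Q = 44 of height 9: ½ · (44 + 8) · 9 = 234.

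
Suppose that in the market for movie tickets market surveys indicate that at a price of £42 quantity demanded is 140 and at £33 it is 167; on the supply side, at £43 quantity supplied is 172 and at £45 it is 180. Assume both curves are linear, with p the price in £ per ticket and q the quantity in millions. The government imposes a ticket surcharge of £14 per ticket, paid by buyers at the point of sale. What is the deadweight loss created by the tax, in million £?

Deadweight loss = £168 million.

Demand slope: (167 − 140)/(33 − 42) = -3, so qd = 266 − 3p.
Supply slope: (180 − 172)/(45 − 43) = 4, so qs = 4p.
Before the tax: set 266 − 3p = 4p → p* = £38, q* = 152.
With the tax collected from buyers, demand (in seller-price terms) shifts: qd = 266 − 3(p + 14).
Solving gives q = 128 with buyers paying £46 and suppliers receiving £32 (the £14 wedge).
Quantity falls by |ΔQ| = |152 − 128| = 24.
DWL = ½ · t · |ΔQ| = ½ · 14 · 24 = £168.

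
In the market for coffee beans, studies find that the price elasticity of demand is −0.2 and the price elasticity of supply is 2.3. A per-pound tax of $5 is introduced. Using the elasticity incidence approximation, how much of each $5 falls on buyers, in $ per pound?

Incidence ratio: buyers' share ≈ εs / (εs + |εd|) = 2.3 / (2.3 + 0.2) = 0.92.
So buyers bear ≈ 0.92 × $5 = $4.6; suppliers bear $0.4.

Buyers bear ≈ $4.6 per pound.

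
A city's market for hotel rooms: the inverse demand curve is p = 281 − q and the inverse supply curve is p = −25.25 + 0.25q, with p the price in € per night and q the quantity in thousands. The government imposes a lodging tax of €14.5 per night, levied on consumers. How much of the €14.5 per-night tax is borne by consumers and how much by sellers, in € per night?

Rewrite in direct form: qd = 281 − p and qs = 4p + 101.
Before the tax: set 281 − p = 4p + 101 → p* = €36, q* = 245.
With the tax collected from consumers, demand (in seller-price terms) shifts: qd = 281 − (p + 14.5).
New equilibrium: consumers pay €47.6, sellers receive €33.1, q = 233.4. (Wedge: pb − ps = 14.5.)
Burden on consumers: €11.6; on sellers: €2.9. (They sum to €14.5.)
The less price-elastic side of the market bears the larger share of a per-unit tax.

Consumers bear €11.6 per night; sellers bear €2.9 per night.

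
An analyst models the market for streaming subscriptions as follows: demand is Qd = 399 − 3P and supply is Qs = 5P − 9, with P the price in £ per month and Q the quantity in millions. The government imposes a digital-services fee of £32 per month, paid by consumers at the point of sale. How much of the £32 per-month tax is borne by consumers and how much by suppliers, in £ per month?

Consumers bear £20 per month; suppliers bear £12 per month.

Without the tax, 399 − 3P = 5P − 9 gives 8P = 408, so P* = £51 and Q* = 246.
With the tax collected from consumers, demand (in seller-price terms) shifts: Qd = 399 − 3(P + 32).
New equilibrium: consumers pay £71, suppliers receive £39, Q = 186. (Wedge: Pb − Ps = 32.)
Burden on consumers: £20; on suppliers: £12. (They sum to £32.)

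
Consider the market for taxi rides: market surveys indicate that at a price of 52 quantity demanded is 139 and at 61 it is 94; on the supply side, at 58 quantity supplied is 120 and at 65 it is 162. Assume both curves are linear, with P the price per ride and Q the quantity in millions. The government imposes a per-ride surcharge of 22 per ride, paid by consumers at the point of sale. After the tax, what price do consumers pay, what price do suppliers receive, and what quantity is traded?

Consumers pay 69; suppliers receive 47; quantity = 54.

Demand slope: (94 − 139)/(61 − 52) = -5, so Qd = 399 − 5P.
Supply slope: (162 − 120)/(65 − 58) = 6, so Qs = 6P − 228.
Without the tax, 399 − 5P = 6P − 228 gives 11P = 627, so P* = 57 and Q* = 114.
With the tax collected from consumers, demand (in seller-price terms) shifts: Qd = 399 − 5(P + 22).
Solving gives Q = 54 with consumers paying 69 and suppliers receiving 47 (the 22 wedge).
The less price-elastic side of the market bears the larger share of a per-unit tax.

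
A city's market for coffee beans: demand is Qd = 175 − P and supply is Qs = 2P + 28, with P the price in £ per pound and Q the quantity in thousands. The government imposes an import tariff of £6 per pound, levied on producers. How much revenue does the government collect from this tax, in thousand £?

Tax revenue = £732 thousand.

Before the tax: set 175 − P = 2P + 28 → P* = £49, Q* = 126.
With the tax collected from producers, supply shifts: Qs = 2(P − 6) + 28.
Solving gives Q = 122 with buyers paying £53 and producers receiving £47 (the £6 wedge).
Revenue = t · Q = 6 · 122 = £732.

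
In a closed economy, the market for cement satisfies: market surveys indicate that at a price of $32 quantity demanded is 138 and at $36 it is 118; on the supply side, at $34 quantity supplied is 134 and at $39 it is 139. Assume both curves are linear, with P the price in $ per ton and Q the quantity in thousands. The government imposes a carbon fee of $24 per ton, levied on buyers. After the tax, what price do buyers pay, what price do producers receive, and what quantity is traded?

Buyers pay $37; producers receive $13; quantity = 113.

Demand slope: (118 − 138)/(36 − 32) = -5, so Qd = 298 − 5P.
Supply slope: (139 − 134)/(39 − 34) = 1, so Qs = P + 100.
Before the tax: set 298 − 5P = P + 100 → P* = $33, Q* = 133.
With the tax collected from buyers, demand (in seller-price terms) shifts: Qd = 298 − 5(P + 24).
Solving gives Q = 113 with buyers paying $37 and producers receiving $13 (the $24 wedge).
The less price-elastic side of the market bears the larger share of a per-unit tax.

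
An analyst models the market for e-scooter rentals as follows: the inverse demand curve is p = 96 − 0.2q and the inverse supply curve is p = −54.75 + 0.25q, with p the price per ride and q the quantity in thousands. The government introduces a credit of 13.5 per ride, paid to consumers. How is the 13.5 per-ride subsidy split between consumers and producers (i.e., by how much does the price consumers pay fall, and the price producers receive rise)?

Rewrite in direct form: qd = 480 − 5p and qs = 4p + 219.
Without the subsidy, 480 − 5p = 4p + 219 gives 9p = 261, so p* = 29 and q* = 335.
With a per-unit subsidy paid to consumers, each effectively pays p − 13.5, so demand becomes qd = 480 − 5(p − 13.5).
Solving gives q = 365 with consumers paying 23 and producers receiving 36.5 (the 13.5 wedge).
Gain to consumers: 6; to producers: 7.5. (They sum to 13.5.)

Consumers gain 6 per ride; producers gain 7.5 per ride.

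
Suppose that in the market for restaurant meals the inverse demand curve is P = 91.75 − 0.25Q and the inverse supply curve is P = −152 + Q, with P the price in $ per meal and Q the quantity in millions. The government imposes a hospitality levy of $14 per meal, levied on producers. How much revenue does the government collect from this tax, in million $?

Rewrite in direct form: Qd = 367 − 4P and Qs = P + 152.
Before the tax: set 367 − 4P = P + 152 → P* = $43, Q* = 195.
With the tax collected from producers, supply shifts: Qs = (P − 14) + 152.
New equilibrium: buyers pay $45.8, producers receive $31.8, Q = 183.8. (Wedge: Pb − Ps = 14.)
Revenue = t · Q = 14 · 183.8 = $2573.2.

Tax revenue = $2573.2 million.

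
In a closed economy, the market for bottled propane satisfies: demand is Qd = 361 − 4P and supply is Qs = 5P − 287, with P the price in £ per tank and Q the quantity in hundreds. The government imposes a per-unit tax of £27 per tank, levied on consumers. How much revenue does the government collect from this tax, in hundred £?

Tax revenue = £351 hundred.

Before the tax: set 361 − 4P = 5P − 287 → P* = £72, Q* = 73.
With the tax collected from consumers, demand (in seller-price terms) shifts: Qd = 361 − 4(P + 27).
Solving gives Q = 13 with consumers paying £87 and producers receiving £60 (the £27 wedge).
Revenue = t · Q = 27 · 13 = £351.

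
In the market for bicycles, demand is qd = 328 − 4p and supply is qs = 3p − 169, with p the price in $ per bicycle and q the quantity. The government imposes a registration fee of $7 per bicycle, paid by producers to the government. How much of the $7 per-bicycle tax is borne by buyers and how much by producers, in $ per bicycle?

Buyers bear $3 per bicycle; producers bear $4 per bicycle.

Before the tax: set 328 − 4p = 3p − 169 → p* = $71, q* = 44.
With the tax collected from producers, supply shifts: qs = 3(p − 7) − 169.
New equilibrium: buyers pay $74, producers receive $67, q = 32. (Wedge: pb − ps = 7.)
Burden on buyers: $3; on producers: $4. (They sum to $7.)
The less price-elastic side of the market bears the larger share of a per-unit tax.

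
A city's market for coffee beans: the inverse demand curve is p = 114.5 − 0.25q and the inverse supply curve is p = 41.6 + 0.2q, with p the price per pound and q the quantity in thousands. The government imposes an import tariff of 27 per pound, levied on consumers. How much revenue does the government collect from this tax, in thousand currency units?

Tax revenue = 2754 thousand.

Inverting to q(p) form: qd = 458 − 4p; qs = 5p − 208.
Without the tax, 458 − 4p = 5p − 208 gives 9p = 666, so p* = 74 and q* = 162.
With the tax collected from consumers, demand (in seller-price terms) shifts: qd = 458 − 4(p + 27).
New equilibrium: consumers pay 89, sellers receive 62, q = 102. (Wedge: pb − ps = 27.)
Revenue = t · Q = 27 · 102 = 2754.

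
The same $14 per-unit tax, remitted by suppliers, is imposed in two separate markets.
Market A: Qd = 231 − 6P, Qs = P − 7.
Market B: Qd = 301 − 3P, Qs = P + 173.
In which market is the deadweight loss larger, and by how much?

Market A, by $10.5.

Market A: pre-tax P* = $34, Q* = 27; post-tax Q = 15; deadweight loss = $84.
Market B: pre-tax P* = $32, Q* = 205; post-tax Q = 194.5; deadweight loss = $73.5.
Difference: $84 vs $73.5 → market A is larger by $10.5.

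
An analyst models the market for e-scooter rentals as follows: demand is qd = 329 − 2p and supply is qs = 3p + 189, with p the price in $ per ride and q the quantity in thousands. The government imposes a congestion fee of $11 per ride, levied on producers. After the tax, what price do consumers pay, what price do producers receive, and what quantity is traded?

Consumers pay $34.6; producers receive $23.6; quantity = 259.8.

Before the tax: set 329 − 2p = 3p + 189 → p* = $28, q* = 273.
With the tax collected from producers, supply shifts: qs = 3(p − 11) + 189.
New equilibrium: consumers pay $34.6, producers receive $23.6, q = 259.8. (Wedge: pb − ps = 11.)
The less price-elastic side of the market bears the larger share of a per-unit tax.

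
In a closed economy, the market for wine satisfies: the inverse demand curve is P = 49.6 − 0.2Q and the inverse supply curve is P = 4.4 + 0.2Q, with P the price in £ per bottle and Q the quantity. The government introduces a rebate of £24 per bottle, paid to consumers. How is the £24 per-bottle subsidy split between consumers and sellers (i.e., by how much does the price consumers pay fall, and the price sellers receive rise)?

Rewrite in direct form: Qd = 248 − 5P and Qs = 5P − 22.
Before the subsidy: set 248 − 5P = 5P − 22 → P* = £27, Q* = 113.
With a per-unit subsidy paid to consumers, each effectively pays P − 24, so demand becomes Qd = 248 − 5(P − 24).
Solving gives Q = 173 with consumers paying £15 and sellers receiving £39 (the £24 wedge).
Gain to consumers: £12; to sellers: £12. (They sum to £24.)

Consumers gain £12 per bottle; sellers gain £12 per bottle.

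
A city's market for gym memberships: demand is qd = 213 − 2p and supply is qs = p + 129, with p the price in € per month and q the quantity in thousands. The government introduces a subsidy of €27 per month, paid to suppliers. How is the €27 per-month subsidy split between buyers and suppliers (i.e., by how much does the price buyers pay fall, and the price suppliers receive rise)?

Buyers gain €9 per month; suppliers gain €18 per month.

Before the subsidy: set 213 − 2p = p + 129 → p* = €28, q* = 157.
With a per-unit subsidy paid to suppliers, each receives p + 27 per unit sold, so supply becomes qs = (p + 27) + 129.
New equilibrium: buyers pay €19, suppliers receive €46, q = 175. (Wedge: pb − ps = −27.)
Gain to buyers: €9; to suppliers: €18. (They sum to €27.)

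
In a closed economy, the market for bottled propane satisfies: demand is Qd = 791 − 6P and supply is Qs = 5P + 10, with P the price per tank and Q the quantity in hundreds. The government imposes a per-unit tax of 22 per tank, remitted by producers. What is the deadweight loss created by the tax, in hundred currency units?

Deadweight loss = 660 hundred.

Without the tax, 791 − 6P = 5P + 10 gives 11P = 781, so P* = 71 and Q* = 365.
With the tax collected from producers, supply shifts: Qs = 5(P − 22) + 10.
New equilibrium: buyers pay 81, producers receive 59, Q = 305. (Wedge: Pb − Ps = 22.)
Quantity falls by |ΔQ| = |365 − 305| = 60.
DWL = ½ · t · |ΔQ| = ½ · 22 · 60 = 660.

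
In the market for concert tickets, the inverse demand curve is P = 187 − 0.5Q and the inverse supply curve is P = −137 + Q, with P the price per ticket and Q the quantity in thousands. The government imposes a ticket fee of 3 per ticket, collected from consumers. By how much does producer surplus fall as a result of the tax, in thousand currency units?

Rewrite in direct form: Qd = 374 − 2P and Qs = P + 137.
Before the tax: set 374 − 2P = P + 137 → P* = 79, Q* = 216.
With the tax collected from consumers, demand (in seller-price terms) shifts: Qd = 374 − 2(P + 3).
Solving gives Q = 214 with consumers paying 80 and producers receiving 77 (the 3 wedge).
ΔPS is the trapezoid between Q = 214 and Q = 216 of height 2: ½ · (216 + 214) · 2 = 430.

Producer surplus falls by 430 thousand.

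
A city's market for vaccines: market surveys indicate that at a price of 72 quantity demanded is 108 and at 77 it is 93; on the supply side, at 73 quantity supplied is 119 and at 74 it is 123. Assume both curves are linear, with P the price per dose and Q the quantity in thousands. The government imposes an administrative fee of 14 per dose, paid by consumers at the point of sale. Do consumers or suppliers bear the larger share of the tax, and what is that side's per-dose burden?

Consumers bear the larger share: 8 per dose.

Demand slope: (93 − 108)/(77 − 72) = -3, so Qd = 324 − 3P.
Supply slope: (123 − 119)/(74 − 73) = 4, so Qs = 4P − 173.
Without the tax, 324 − 3P = 4P − 173 gives 7P = 497, so P* = 71 and Q* = 111.
With the tax collected from consumers, demand (in seller-price terms) shifts: Qd = 324 − 3(P + 14).
New equilibrium: consumers pay 79, suppliers receive 65, Q = 87. (Wedge: Pb − Ps = 14.)
Per-dose burden: consumers 8, suppliers 6.
Consumers take the larger share because demand is less price-elastic here (demand slope 3 vs supply slope 4).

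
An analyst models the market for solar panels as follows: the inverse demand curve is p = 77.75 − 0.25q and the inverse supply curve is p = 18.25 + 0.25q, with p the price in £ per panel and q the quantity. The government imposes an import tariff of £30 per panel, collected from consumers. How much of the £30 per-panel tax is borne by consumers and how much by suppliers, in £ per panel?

Rewrite in direct form: qd = 311 − 4p and qs = 4p − 73.
Before the tax: set 311 − 4p = 4p − 73 → p* = £48, q* = 119.
With the tax collected from consumers, demand (in seller-price terms) shifts: qd = 311 − 4(p + 30).
New equilibrium: consumers pay £63, suppliers receive £33, q = 59. (Wedge: pb − ps = 30.)
Burden on consumers: £15; on suppliers: £15. (They sum to £30.)
The less price-elastic side of the market bears the larger share of a per-unit tax.

Consumers bear £15 per panel; suppliers bear £15 per panel.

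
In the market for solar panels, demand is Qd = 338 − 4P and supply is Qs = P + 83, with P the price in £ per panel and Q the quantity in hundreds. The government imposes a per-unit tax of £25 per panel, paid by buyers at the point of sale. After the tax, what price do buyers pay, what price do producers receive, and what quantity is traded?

Before the tax: set 338 − 4P = P + 83 → P* = £51, Q* = 134.
With the tax collected from buyers, demand (in seller-price terms) shifts: Qd = 338 − 4(P + 25).
New equilibrium: buyers pay £56, producers receive £31, Q = 114. (Wedge: Pb − Ps = 25.)
The less price-elastic side of the market bears the larger share of a per-unit tax.

Buyers pay £56; producers receive £31; quantity = 114.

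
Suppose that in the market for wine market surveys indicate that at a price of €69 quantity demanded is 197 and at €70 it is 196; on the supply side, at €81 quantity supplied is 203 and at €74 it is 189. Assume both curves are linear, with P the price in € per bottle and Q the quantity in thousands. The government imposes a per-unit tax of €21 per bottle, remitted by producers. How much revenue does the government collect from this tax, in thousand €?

Demand slope: (196 − 197)/(70 − 69) = -1, so Qd = 266 − P.
Supply slope: (189 − 203)/(74 − 81) = 2, so Qs = 2P + 41.
Without the tax, 266 − P = 2P + 41 gives 3P = 225, so P* = €75 and Q* = 191.
With the tax collected from producers, supply shifts: Qs = 2(P − 21) + 41.
New equilibrium: buyers pay €89, producers receive €68, Q = 177. (Wedge: Pb − Ps = 21.)
Revenue = t · Q = 21 · 177 = €3717.

Tax revenue = €3717 thousand.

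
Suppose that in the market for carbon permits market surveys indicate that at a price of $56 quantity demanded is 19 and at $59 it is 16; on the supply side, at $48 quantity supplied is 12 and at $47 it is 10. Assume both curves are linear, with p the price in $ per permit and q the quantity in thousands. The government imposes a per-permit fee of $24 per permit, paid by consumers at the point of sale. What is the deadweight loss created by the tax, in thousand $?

Demand slope: (16 − 19)/(59 − 56) = -1, so qd = 75 − p.
Supply slope: (10 − 12)/(47 − 48) = 2, so qs = 2p − 84.
Without the tax, 75 − p = 2p − 84 gives 3p = 159, so p* = $53 and q* = 22.
With the tax collected from consumers, demand (in seller-price terms) shifts: qd = 75 − (p + 24).
Solving gives q = 6 with consumers paying $69 and producers receiving $45 (the $24 wedge).
Quantity falls by |ΔQ| = |22 − 6| = 16.
DWL = ½ · t · |ΔQ| = ½ · 24 · 16 = $192.

Deadweight loss = $192 thousand.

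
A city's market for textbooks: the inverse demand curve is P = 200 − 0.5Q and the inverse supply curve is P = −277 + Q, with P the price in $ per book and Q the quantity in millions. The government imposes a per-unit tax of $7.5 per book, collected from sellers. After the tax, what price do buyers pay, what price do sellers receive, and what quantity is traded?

Buyers pay $43.5; sellers receive $36; quantity = 313.

Inverting to Q(P) form: Qd = 400 − 2P; Qs = P + 277.
Before the tax: set 400 − 2P = P + 277 → P* = $41, Q* = 318.
With the tax collected from sellers, supply shifts: Qs = (P − 7.5) + 277.
New equilibrium: buyers pay $43.5, sellers receive $36, Q = 313. (Wedge: Pb − Ps = 7.5.)
The less price-elastic side of the market bears the larger share of a per-unit tax.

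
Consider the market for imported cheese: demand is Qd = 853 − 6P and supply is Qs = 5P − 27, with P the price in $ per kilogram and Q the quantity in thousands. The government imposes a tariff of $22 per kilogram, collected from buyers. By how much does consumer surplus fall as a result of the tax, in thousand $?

Before the tax: set 853 − 6P = 5P − 27 → P* = $80, Q* = 373.
With the tax collected from buyers, demand (in seller-price terms) shifts: Qd = 853 − 6(P + 22).
Solving gives Q = 313 with buyers paying $90 and producers receiving $68 (the $22 wedge).
ΔCS is the trapezoid between Q = 313 and Q = 373 of height $10: ½ · (373 + 313) · 10 = $3430.

Consumer surplus falls by $3430 thousand.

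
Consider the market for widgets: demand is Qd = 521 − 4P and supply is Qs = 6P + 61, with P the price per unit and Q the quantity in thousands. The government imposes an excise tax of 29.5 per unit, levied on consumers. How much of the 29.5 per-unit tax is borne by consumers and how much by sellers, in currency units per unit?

Consumers bear 17.7 per unit; sellers bear 11.8 per unit.

Without the tax, 521 − 4P = 6P + 61 gives 10P = 460, so P* = 46 and Q* = 337.
With the tax collected from consumers, demand (in seller-price terms) shifts: Qd = 521 − 4(P + 29.5).
New equilibrium: consumers pay 63.7, sellers receive 34.2, Q = 266.2. (Wedge: Pb − Ps = 29.5.)
Burden on consumers: 17.7; on sellers: 11.8. (They sum to 29.5.)
The less price-elastic side of the market bears the larger share of a per-unit tax.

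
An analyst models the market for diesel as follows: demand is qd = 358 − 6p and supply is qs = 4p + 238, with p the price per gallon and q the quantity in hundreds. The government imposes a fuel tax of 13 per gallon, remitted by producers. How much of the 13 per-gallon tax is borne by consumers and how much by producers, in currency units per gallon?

Consumers bear 5.2 per gallon; producers bear 7.8 per gallon.

Without the tax, 358 − 6p = 4p + 238 gives 10p = 120, so p* = 12 and q* = 286.
With the tax collected from producers, supply shifts: qs = 4(p − 13) + 238.
Solving gives q = 254.8 with consumers paying 17.2 and producers receiving 4.2 (the 13 wedge).
Burden on consumers: 5.2; on producers: 7.8. (They sum to 13.)
The less price-elastic side of the market bears the larger share of a per-unit tax.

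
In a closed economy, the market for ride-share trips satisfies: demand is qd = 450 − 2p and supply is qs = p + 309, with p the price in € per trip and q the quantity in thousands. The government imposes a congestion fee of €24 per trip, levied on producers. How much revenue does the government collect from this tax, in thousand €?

Before the tax: set 450 − 2p = p + 309 → p* = €47, q* = 356.
With the tax collected from producers, supply shifts: qs = (p − 24) + 309.
Solving gives q = 340 with consumers paying €55 and producers receiving €31 (the €24 wedge).
Revenue = t · Q = 24 · 340 = €8160.

Tax revenue = €8160 thousand.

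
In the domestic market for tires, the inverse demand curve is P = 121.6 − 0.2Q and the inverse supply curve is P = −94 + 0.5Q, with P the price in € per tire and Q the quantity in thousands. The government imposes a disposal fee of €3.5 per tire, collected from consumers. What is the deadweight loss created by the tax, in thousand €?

Deadweight loss = €8.75 thousand.

Rewrite in direct form: Qd = 608 − 5P and Qs = 2P + 188.
Without the tax, 608 − 5P = 2P + 188 gives 7P = 420, so P* = €60 and Q* = 308.
With the tax collected from consumers, demand (in seller-price terms) shifts: Qd = 608 − 5(P + 3.5).
New equilibrium: consumers pay €61, producers receive €57.5, Q = 303. (Wedge: Pb − Ps = 3.5.)
Quantity falls by |ΔQ| = |308 − 303| = 5.
DWL = ½ · t · |ΔQ| = ½ · 3.5 · 5 = €8.75.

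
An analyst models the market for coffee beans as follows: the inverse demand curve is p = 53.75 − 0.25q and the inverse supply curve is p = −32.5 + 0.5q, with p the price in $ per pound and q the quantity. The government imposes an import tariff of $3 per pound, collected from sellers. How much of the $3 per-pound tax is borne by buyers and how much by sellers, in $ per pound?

Inverting to q(p) form: qd = 215 − 4p; qs = 2p + 65.
Without the tax, 215 − 4p = 2p + 65 gives 6p = 150, so p* = $25 and q* = 115.
With the tax collected from sellers, supply shifts: qs = 2(p − 3) + 65.
New equilibrium: buyers pay $26, sellers receive $23, q = 111. (Wedge: pb − ps = 3.)
Burden on buyers: $1; on sellers: $2. (They sum to $3.)
The less price-elastic side of the market bears the larger share of a per-unit tax.

Buyers bear $1 per pound; sellers bear $2 per pound.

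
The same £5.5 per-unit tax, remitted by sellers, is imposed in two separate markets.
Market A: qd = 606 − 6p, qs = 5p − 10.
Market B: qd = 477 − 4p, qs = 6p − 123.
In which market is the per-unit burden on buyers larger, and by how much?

Market A: pre-tax p* = £56, q* = 270; post-tax q = 255; per-unit burden on buyers = £2.5.
Market B: pre-tax p* = £60, q* = 237; post-tax q = 223.8; per-unit burden on buyers = £3.3.
Difference: £2.5 vs £3.3 → market B is larger by £0.8.

Market B, by £0.8.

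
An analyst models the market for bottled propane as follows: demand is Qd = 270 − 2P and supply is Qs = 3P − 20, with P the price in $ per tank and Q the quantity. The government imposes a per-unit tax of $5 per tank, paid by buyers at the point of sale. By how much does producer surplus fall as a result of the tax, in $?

Producer surplus falls by $302.

Without the tax, 270 − 2P = 3P − 20 gives 5P = 290, so P* = $58 and Q* = 154.
With the tax collected from buyers, demand (in seller-price terms) shifts: Qd = 270 − 2(P + 5).
Solving gives Q = 148 with buyers paying $61 and sellers receiving $56 (the $5 wedge).
ΔPS is the trapezoid between Q = 148 and Q = 154 of height $2: ½ · (154 + 148) · 2 = $302.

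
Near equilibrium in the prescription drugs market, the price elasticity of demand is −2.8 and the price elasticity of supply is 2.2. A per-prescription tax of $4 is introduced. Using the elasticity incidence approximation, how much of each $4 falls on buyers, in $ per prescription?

Buyers bear ≈ $1.76 per prescription.

Incidence ratio: buyers' share ≈ εs / (εs + |εd|) = 2.2 / (2.2 + 2.8) = 0.44.
So buyers bear ≈ 0.44 × $4 = $1.76; producers bear $2.24.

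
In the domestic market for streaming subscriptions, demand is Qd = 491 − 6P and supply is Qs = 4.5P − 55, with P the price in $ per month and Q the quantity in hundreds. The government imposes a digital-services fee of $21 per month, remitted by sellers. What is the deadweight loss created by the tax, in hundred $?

Before the tax: set 491 − 6P = 4.5P − 55 → P* = $52, Q* = 179.
With the tax collected from sellers, supply shifts: Qs = 4.5(P − 21) − 55.
New equilibrium: consumers pay $61, sellers receive $40, Q = 125. (Wedge: Pb − Ps = 21.)
Quantity falls by |ΔQ| = |179 − 125| = 54.
DWL = ½ · t · |ΔQ| = ½ · 21 · 54 = $567.

Deadweight loss = $567 hundred.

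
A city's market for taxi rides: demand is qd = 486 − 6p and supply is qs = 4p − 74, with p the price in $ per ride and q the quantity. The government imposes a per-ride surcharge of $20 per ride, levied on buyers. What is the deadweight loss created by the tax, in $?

Deadweight loss = $480.

Before the tax: set 486 − 6p = 4p − 74 → p* = $56, q* = 150.
With the tax collected from buyers, demand (in seller-price terms) shifts: qd = 486 − 6(p + 20).
New equilibrium: buyers pay $64, sellers receive $44, q = 102. (Wedge: pb − ps = 20.)
Quantity falls by |ΔQ| = |150 − 102| = 48.
DWL = ½ · t · |ΔQ| = ½ · 20 · 48 = $480.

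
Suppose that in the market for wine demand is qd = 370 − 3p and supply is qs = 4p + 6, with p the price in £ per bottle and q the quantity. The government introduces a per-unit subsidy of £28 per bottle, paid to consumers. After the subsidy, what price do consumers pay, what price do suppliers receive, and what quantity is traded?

Consumers pay £36; suppliers receive £64; quantity = 262.

Without the subsidy, 370 − 3p = 4p + 6 gives 7p = 364, so p* = £52 and q* = 214.
With a per-unit subsidy paid to consumers, each effectively pays p − 28, so demand becomes qd = 370 − 3(p − 28).
Solving gives q = 262 with consumers paying £36 and suppliers receiving £64 (the £28 wedge).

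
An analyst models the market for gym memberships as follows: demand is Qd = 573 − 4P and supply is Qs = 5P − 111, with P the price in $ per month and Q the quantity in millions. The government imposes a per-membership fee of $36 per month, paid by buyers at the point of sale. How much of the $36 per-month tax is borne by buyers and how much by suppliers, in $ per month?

Before the tax: set 573 − 4P = 5P − 111 → P* = $76, Q* = 269.
With the tax collected from buyers, demand (in seller-price terms) shifts: Qd = 573 − 4(P + 36).
Solving gives Q = 189 with buyers paying $96 and suppliers receiving $60 (the $36 wedge).
Burden on buyers: $20; on suppliers: $16. (They sum to $36.)
The less price-elastic side of the market bears the larger share of a per-unit tax.

Buyers bear $20 per month; suppliers bear $16 per month.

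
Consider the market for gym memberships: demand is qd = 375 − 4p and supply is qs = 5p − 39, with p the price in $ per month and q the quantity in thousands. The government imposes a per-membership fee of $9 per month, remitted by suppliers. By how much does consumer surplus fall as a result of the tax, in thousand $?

Consumer surplus falls by $905 thousand.

Before the tax: set 375 − 4p = 5p − 39 → p* = $46, q* = 191.
With the tax collected from suppliers, supply shifts: qs = 5(p − 9) − 39.
Solving gives q = 171 with buyers paying $51 and suppliers receiving $42 (the $9 wedge).
ΔCS is the trapezoid between Q = 171 and Q = 191 of height $5: ½ · (191 + 171) · 5 = $905.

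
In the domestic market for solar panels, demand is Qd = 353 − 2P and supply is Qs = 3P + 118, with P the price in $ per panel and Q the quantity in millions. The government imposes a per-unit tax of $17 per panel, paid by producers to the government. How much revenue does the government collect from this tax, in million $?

Before the tax: set 353 − 2P = 3P + 118 → P* = $47, Q* = 259.
With the tax collected from producers, supply shifts: Qs = 3(P − 17) + 118.
New equilibrium: consumers pay $57.2, producers receive $40.2, Q = 238.6. (Wedge: Pb − Ps = 17.)
Revenue = t · Q = 17 · 238.6 = $4056.2.

Tax revenue = $4056.2 million.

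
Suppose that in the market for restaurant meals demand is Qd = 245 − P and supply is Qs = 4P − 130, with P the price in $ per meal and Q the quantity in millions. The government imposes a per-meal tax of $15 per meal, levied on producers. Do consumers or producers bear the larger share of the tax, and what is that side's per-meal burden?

Consumers bear the larger share: $12 per meal.

Before the tax: set 245 − P = 4P − 130 → P* = $75, Q* = 170.
With the tax collected from producers, supply shifts: Qs = 4(P − 15) − 130.
New equilibrium: consumers pay $87, producers receive $72, Q = 158. (Wedge: Pb − Ps = 15.)
Per-meal burden: consumers $12, producers $3.
Consumers take the larger share because demand is less price-elastic here (demand slope 1 vs supply slope 4).
The less price-elastic side of the market bears the larger share of a per-unit tax.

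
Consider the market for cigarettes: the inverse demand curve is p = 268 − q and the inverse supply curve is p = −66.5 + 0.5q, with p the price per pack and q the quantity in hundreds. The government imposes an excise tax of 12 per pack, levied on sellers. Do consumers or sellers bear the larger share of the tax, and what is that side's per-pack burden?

Consumers bear the larger share: 8 per pack.

Inverting to q(p) form: qd = 268 − p; qs = 2p + 133.
Before the tax: set 268 − p = 2p + 133 → p* = 45, q* = 223.
With the tax collected from sellers, supply shifts: qs = 2(p − 12) + 133.
New equilibrium: consumers pay 53, sellers receive 41, q = 215. (Wedge: pb − ps = 12.)
Per-pack burden: consumers 8, sellers 4.
Consumers take the larger share because demand is less price-elastic here (demand slope 1 vs supply slope 2).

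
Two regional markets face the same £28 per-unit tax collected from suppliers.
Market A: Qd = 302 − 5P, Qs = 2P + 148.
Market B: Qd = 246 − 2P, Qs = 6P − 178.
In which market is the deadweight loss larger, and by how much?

Market B, by £28.

Market A: pre-tax P* = £22, Q* = 192; post-tax Q = 152; deadweight loss = £560.
Market B: pre-tax P* = £53, Q* = 140; post-tax Q = 98; deadweight loss = £588.
Difference: £560 vs £588 → market B is larger by £28.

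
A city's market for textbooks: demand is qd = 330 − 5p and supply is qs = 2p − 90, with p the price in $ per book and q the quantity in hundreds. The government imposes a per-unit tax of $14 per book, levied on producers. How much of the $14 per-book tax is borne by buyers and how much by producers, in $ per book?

Buyers bear $4 per book; producers bear $10 per book.

Before the tax: set 330 − 5p = 2p − 90 → p* = $60, q* = 30.
With the tax collected from producers, supply shifts: qs = 2(p − 14) − 90.
New equilibrium: buyers pay $64, producers receive $50, q = 10. (Wedge: pb − ps = 14.)
Burden on buyers: $4; on producers: $10. (They sum to $14.)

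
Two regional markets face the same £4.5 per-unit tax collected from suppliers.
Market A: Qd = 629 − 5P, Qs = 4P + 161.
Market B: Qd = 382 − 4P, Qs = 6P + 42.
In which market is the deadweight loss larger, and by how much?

Market A: pre-tax P* = £52, Q* = 369; post-tax Q = 359; deadweight loss = £22.5.
Market B: pre-tax P* = £34, Q* = 246; post-tax Q = 235.2; deadweight loss = £24.3.
Difference: £22.5 vs £24.3 → market B is larger by £1.8.

Market B, by £1.8.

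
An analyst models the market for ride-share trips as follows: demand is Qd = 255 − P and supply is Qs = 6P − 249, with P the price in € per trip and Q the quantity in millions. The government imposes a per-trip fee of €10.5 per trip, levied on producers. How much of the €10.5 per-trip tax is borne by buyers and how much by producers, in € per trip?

Without the tax, 255 − P = 6P − 249 gives 7P = 504, so P* = €72 and Q* = 183.
With the tax collected from producers, supply shifts: Qs = 6(P − 10.5) − 249.
Solving gives Q = 174 with buyers paying €81 and producers receiving €70.5 (the €10.5 wedge).
Burden on buyers: €9; on producers: €1.5. (They sum to €10.5.)
The less price-elastic side of the market bears the larger share of a per-unit tax.

Buyers bear €9 per trip; producers bear €1.5 per trip.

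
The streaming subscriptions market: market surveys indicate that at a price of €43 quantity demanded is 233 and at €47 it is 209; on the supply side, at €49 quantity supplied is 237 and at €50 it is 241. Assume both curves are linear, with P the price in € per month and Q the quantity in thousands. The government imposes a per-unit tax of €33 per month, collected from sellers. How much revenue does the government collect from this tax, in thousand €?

Demand slope: (209 − 233)/(47 − 43) = -6, so Qd = 491 − 6P.
Supply slope: (241 − 237)/(50 − 49) = 4, so Qs = 4P + 41.
Before the tax: set 491 − 6P = 4P + 41 → P* = €45, Q* = 221.
With the tax collected from sellers, supply shifts: Qs = 4(P − 33) + 41.
Solving gives Q = 141.8 with buyers paying €58.2 and sellers receiving €25.2 (the €33 wedge).
Revenue = t · Q = 33 · 141.8 = €4679.4.

Tax revenue = €4679.4 thousand.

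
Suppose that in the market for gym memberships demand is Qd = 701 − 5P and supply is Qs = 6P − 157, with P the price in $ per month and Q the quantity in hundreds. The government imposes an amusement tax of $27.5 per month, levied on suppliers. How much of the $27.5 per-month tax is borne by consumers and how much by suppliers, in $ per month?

Consumers bear $15 per month; suppliers bear $12.5 per month.

Without the tax, 701 − 5P = 6P − 157 gives 11P = 858, so P* = $78 and Q* = 311.
With the tax collected from suppliers, supply shifts: Qs = 6(P − 27.5) − 157.
New equilibrium: consumers pay $93, suppliers receive $65.5, Q = 236. (Wedge: Pb − Ps = 27.5.)
Burden on consumers: $15; on suppliers: $12.5. (They sum to $27.5.)
The less price-elastic side of the market bears the larger share of a per-unit tax.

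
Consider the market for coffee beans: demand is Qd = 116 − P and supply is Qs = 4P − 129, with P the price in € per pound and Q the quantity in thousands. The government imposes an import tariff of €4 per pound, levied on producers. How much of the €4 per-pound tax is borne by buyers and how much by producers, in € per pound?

Buyers bear €3.2 per pound; producers bear €0.8 per pound.

Without the tax, 116 − P = 4P − 129 gives 5P = 245, so P* = €49 and Q* = 67.
With the tax collected from producers, supply shifts: Qs = 4(P − 4) − 129.
New equilibrium: buyers pay €52.2, producers receive €48.2, Q = 63.8. (Wedge: Pb − Ps = 4.)
Burden on buyers: €3.2; on producers: €0.8. (They sum to €4.)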